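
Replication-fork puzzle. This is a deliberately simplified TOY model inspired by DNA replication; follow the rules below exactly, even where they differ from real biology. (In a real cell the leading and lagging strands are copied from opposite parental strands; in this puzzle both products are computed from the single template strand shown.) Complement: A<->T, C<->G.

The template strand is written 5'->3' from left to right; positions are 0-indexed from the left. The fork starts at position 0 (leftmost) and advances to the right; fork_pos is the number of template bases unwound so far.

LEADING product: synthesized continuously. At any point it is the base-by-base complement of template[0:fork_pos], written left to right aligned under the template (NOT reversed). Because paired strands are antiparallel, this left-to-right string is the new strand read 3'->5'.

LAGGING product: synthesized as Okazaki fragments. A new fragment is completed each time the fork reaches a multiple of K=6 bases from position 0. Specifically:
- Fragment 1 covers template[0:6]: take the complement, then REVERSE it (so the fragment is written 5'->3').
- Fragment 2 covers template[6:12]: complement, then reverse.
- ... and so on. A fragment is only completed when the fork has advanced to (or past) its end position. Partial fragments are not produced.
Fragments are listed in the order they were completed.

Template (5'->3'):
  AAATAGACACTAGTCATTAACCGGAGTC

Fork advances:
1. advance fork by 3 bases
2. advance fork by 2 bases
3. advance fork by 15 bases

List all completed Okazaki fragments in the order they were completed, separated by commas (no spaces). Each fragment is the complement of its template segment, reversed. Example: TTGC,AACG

Answer: CTATTT,TAGTGT,AATGAC

Derivation:
Step 1: advance 3 -> fork_pos = 0 + 3 = 3. Next multiple of 6 is 6 (not reached); still 0 fragment(s).
Step 2: advance 2 -> fork_pos = 3 + 2 = 5. Next multiple of 6 is 6 (not reached); still 0 fragment(s).
Step 3: advance 15 -> fork_pos = 5 + 15 = 20. Reached multiple(s) of 6: 6, 12, 18 -> fragments 1-3 completed (3 total).
Final fork_pos = 20, so 3 fragment(s) are complete. Build each: template segment -> complement -> reverse.
Fragment 1: template[0:6] = AAATAG -> complement TTTATC -> reversed CTATTT
Fragment 2: template[6:12] = ACACTA -> complement TGTGAT -> reversed TAGTGT
Fragment 3: template[12:18] = GTCATT -> complement CAGTAA -> reversed AATGAC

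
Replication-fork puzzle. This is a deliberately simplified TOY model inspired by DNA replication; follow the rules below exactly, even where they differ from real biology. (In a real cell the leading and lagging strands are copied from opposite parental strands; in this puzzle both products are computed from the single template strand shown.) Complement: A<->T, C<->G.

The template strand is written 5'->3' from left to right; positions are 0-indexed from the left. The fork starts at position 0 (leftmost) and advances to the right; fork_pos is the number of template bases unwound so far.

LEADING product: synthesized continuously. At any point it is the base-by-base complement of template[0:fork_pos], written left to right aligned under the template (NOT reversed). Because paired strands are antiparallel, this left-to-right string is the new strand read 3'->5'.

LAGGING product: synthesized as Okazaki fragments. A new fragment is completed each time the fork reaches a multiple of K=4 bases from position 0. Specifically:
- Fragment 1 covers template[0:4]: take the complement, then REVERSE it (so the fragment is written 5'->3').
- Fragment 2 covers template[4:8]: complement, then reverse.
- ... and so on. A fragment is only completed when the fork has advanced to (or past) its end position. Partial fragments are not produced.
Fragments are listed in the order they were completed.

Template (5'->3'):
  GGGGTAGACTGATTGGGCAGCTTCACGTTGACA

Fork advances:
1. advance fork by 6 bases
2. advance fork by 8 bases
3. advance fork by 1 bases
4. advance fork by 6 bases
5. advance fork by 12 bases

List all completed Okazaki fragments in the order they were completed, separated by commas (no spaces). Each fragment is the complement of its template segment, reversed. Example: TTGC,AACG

Step 1: advance 6 -> fork_pos = 0 + 6 = 6. Reached multiple(s) of 4: 4 -> fragment 1 completed (1 total).
Step 2: advance 8 -> fork_pos = 6 + 8 = 14. Reached multiple(s) of 4: 8, 12 -> fragments 2-3 completed (3 total).
Step 3: advance 1 -> fork_pos = 14 + 1 = 15. Next multiple of 4 is 16 (not reached); still 3 fragment(s).
Step 4: advance 6 -> fork_pos = 15 + 6 = 21. Reached multiple(s) of 4: 16, 20 -> fragments 4-5 completed (5 total).
Step 5: advance 12 -> fork_pos = 21 + 12 = 33. Reached multiple(s) of 4: 24, 28, 32 -> fragments 6-8 completed (8 total).
Final fork_pos = 33, so 8 fragment(s) are complete. Build each: template segment -> complement -> reverse.
Fragment 1: template[0:4] = GGGG -> complement CCCC -> reversed CCCC
Fragment 2: template[4:8] = TAGA -> complement ATCT -> reversed TCTA
Fragment 3: template[8:12] = CTGA -> complement GACT -> reversed TCAG
Fragment 4: template[12:16] = TTGG -> complement AACC -> reversed CCAA
Fragment 5: template[16:20] = GCAG -> complement CGTC -> reversed CTGC
Fragment 6: template[20:24] = CTTC -> complement GAAG -> reversed GAAG
Fragment 7: template[24:28] = ACGT -> complement TGCA -> reversed ACGT
Fragment 8: template[28:32] = TGAC -> complement ACTG -> reversed GTCA

Answer: CCCC,TCTA,TCAG,CCAA,CTGC,GAAG,ACGT,GTCA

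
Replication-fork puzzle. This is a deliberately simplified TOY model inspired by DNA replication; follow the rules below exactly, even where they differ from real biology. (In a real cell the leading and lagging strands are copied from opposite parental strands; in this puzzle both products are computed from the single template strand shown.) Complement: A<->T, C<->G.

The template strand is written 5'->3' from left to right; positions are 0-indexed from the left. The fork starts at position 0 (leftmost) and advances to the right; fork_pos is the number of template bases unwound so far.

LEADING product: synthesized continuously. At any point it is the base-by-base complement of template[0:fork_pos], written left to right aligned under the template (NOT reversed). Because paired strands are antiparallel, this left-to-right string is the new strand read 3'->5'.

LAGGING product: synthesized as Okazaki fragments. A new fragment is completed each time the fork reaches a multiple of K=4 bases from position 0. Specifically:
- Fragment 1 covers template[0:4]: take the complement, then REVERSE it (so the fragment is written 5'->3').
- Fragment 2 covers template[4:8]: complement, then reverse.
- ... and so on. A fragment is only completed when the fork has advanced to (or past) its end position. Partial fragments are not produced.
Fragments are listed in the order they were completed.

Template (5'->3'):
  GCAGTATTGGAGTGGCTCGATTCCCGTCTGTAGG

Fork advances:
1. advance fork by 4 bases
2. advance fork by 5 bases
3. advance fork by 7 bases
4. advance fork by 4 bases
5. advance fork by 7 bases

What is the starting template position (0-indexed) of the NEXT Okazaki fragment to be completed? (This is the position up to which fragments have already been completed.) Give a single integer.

Answer: 24

Derivation:
Step 1: advance 4 -> fork_pos = 0 + 4 = 4. Reached multiple(s) of 4: 4 -> fragment 1 completed (1 total).
Step 2: advance 5 -> fork_pos = 4 + 5 = 9. Reached multiple(s) of 4: 8 -> fragment 2 completed (2 total).
Step 3: advance 7 -> fork_pos = 9 + 7 = 16. Reached multiple(s) of 4: 12, 16 -> fragments 3-4 completed (4 total).
Step 4: advance 4 -> fork_pos = 16 + 4 = 20. Reached multiple(s) of 4: 20 -> fragment 5 completed (5 total).
Step 5: advance 7 -> fork_pos = 20 + 7 = 27. Reached multiple(s) of 4: 24 -> fragment 6 completed (6 total).
6 fragment(s) completed, covering template[0:24] (6 x 4 = 24). The next fragment, fragment 7, covers template[24:28], so it starts at position 24.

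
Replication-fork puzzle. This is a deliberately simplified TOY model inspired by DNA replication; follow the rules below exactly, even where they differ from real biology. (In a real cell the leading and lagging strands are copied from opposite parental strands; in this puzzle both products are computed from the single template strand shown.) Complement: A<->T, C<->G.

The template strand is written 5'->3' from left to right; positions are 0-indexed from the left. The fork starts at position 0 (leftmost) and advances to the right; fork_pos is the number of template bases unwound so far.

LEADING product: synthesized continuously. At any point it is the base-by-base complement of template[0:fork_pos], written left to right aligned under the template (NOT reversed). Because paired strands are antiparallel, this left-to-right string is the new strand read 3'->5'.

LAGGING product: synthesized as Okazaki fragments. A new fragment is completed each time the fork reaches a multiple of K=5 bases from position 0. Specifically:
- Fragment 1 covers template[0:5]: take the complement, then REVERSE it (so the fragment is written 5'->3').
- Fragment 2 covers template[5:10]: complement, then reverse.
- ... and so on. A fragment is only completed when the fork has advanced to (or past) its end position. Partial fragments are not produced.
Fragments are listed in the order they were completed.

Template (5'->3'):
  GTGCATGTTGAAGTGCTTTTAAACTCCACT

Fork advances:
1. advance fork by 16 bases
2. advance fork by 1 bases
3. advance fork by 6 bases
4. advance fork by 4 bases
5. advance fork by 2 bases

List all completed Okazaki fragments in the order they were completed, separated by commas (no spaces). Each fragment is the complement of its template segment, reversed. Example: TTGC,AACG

Step 1: advance 16 -> fork_pos = 0 + 16 = 16. Reached multiple(s) of 5: 5, 10, 15 -> fragments 1-3 completed (3 total).
Step 2: advance 1 -> fork_pos = 16 + 1 = 17. Next multiple of 5 is 20 (not reached); still 3 fragment(s).
Step 3: advance 6 -> fork_pos = 17 + 6 = 23. Reached multiple(s) of 5: 20 -> fragment 4 completed (4 total).
Step 4: advance 4 -> fork_pos = 23 + 4 = 27. Reached multiple(s) of 5: 25 -> fragment 5 completed (5 total).
Step 5: advance 2 -> fork_pos = 27 + 2 = 29. Next multiple of 5 is 30 (not reached); still 5 fragment(s).
Final fork_pos = 29, so 5 fragment(s) are complete. Build each: template segment -> complement -> reverse.
Fragment 1: template[0:5] = GTGCA -> complement CACGT -> reversed TGCAC
Fragment 2: template[5:10] = TGTTG -> complement ACAAC -> reversed CAACA
Fragment 3: template[10:15] = AAGTG -> complement TTCAC -> reversed CACTT
Fragment 4: template[15:20] = CTTTT -> complement GAAAA -> reversed AAAAG
Fragment 5: template[20:25] = AAACT -> complement TTTGA -> reversed AGTTT

Answer: TGCAC,CAACA,CACTT,AAAAG,AGTTT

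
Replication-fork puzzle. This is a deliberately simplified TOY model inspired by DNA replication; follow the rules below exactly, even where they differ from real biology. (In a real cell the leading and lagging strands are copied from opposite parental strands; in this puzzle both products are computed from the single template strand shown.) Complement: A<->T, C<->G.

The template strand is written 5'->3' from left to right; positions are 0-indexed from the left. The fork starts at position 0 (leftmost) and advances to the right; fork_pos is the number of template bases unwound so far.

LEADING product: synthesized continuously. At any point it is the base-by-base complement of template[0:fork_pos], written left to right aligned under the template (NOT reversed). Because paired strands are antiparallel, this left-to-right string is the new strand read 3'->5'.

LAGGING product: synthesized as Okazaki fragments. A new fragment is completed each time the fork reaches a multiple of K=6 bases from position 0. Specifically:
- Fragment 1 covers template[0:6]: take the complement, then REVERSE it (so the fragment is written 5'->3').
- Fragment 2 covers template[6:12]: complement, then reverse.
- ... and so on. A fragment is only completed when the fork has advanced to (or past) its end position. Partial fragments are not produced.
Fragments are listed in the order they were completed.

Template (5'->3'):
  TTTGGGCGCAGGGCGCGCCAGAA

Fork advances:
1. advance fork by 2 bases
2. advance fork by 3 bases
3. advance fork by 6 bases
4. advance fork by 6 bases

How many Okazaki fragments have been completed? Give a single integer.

Step 1: advance 2 -> fork_pos = 0 + 2 = 2. Next multiple of 6 is 6 (not reached); still 0 fragment(s).
Step 2: advance 3 -> fork_pos = 2 + 3 = 5. Next multiple of 6 is 6 (not reached); still 0 fragment(s).
Step 3: advance 6 -> fork_pos = 5 + 6 = 11. Reached multiple(s) of 6: 6 -> fragment 1 completed (1 total).
Step 4: advance 6 -> fork_pos = 11 + 6 = 17. Reached multiple(s) of 6: 12 -> fragment 2 completed (2 total).
Check: final fork_pos = 17; the multiples of 6 that are <= 17 are 6..12 -> 17 // 6 = 2 completed fragment(s).

Answer: 2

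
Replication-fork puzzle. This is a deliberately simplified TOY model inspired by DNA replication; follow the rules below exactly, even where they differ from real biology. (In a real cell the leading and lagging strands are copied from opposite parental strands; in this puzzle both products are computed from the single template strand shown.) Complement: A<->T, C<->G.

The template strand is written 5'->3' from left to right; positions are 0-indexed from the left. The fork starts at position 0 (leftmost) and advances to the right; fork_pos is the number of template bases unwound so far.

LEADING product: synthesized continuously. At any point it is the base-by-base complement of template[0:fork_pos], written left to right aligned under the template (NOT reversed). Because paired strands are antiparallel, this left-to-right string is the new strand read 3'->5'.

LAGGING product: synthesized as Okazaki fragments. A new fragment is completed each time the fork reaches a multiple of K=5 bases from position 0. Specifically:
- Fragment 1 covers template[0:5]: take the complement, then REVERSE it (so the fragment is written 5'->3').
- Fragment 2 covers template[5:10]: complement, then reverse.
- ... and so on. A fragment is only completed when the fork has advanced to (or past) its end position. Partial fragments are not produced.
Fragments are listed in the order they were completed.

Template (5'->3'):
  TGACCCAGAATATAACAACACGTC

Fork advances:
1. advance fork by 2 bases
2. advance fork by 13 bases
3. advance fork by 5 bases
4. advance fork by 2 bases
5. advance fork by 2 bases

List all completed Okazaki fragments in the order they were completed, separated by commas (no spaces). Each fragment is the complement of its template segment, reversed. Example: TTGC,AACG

Answer: GGTCA,TTCTG,TTATA,TGTTG

Derivation:
Step 1: advance 2 -> fork_pos = 0 + 2 = 2. Next multiple of 5 is 5 (not reached); still 0 fragment(s).
Step 2: advance 13 -> fork_pos = 2 + 13 = 15. Reached multiple(s) of 5: 5, 10, 15 -> fragments 1-3 completed (3 total).
Step 3: advance 5 -> fork_pos = 15 + 5 = 20. Reached multiple(s) of 5: 20 -> fragment 4 completed (4 total).
Step 4: advance 2 -> fork_pos = 20 + 2 = 22. Next multiple of 5 is 25 (not reached); still 4 fragment(s).
Step 5: advance 2 -> fork_pos = 22 + 2 = 24. Next multiple of 5 is 25 (not reached); still 4 fragment(s).
Final fork_pos = 24, so 4 fragment(s) are complete. Build each: template segment -> complement -> reverse.
Fragment 1: template[0:5] = TGACC -> complement ACTGG -> reversed GGTCA
Fragment 2: template[5:10] = CAGAA -> complement GTCTT -> reversed TTCTG
Fragment 3: template[10:15] = TATAA -> complement ATATT -> reversed TTATA
Fragment 4: template[15:20] = CAACA -> complement GTTGT -> reversed TGTTG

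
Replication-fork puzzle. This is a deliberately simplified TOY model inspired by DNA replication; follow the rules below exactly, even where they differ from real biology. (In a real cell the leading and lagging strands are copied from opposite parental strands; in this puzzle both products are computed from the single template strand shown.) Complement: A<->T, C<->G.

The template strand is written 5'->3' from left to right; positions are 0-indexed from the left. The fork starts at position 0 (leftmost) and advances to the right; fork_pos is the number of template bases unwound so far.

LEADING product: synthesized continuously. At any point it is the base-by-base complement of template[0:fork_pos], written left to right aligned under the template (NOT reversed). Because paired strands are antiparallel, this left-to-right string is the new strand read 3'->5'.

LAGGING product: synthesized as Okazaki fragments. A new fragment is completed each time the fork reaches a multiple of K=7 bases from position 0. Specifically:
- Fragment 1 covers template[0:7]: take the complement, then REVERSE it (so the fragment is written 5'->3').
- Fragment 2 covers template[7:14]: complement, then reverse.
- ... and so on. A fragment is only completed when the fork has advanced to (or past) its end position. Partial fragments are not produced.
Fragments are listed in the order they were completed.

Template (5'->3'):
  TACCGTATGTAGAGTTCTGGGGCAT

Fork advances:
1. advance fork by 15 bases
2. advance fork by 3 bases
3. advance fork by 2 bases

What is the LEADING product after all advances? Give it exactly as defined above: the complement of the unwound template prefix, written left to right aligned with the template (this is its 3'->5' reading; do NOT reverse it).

Answer: ATGGCATACATCTCAAGACC

Derivation:
Step 1: advance 15 -> fork_pos = 0 + 15 = 15.
Step 2: advance 3 -> fork_pos = 15 + 3 = 18.
Step 3: advance 2 -> fork_pos = 18 + 2 = 20.
Unwound prefix: template[0:20] = TACCGTATGTAGAGTTCTGG
Complement it base by base (A<->T, C<->G), keeping left-to-right order:
  [0:5] TACCG -> ATGGC
  [5:10] TATGT -> ATACA
  [10:15] AGAGT -> TCTCA
  [15:20] TCTGG -> AGACC
Concatenate: ATGGCATACATCTCAAGACC (length 20; written aligned with the template, i.e. 3'->5').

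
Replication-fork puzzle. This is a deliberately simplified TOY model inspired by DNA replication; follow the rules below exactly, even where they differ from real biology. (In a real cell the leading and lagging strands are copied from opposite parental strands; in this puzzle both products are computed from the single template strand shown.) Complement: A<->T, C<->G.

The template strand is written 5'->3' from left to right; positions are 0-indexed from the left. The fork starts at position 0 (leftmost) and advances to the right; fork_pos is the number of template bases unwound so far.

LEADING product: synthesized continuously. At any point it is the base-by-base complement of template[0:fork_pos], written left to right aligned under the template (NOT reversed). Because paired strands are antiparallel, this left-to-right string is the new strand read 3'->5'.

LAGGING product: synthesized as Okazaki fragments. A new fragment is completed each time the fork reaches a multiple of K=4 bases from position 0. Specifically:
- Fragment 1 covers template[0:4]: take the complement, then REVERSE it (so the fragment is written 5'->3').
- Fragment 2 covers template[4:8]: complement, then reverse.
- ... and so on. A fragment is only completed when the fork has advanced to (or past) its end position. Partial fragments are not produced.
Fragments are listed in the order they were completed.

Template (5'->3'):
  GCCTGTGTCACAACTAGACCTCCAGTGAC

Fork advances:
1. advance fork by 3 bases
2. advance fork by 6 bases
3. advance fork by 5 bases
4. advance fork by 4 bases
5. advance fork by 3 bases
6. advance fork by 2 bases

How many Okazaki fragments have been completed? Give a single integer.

Answer: 5

Derivation:
Step 1: advance 3 -> fork_pos = 0 + 3 = 3. Next multiple of 4 is 4 (not reached); still 0 fragment(s).
Step 2: advance 6 -> fork_pos = 3 + 6 = 9. Reached multiple(s) of 4: 4, 8 -> fragments 1-2 completed (2 total).
Step 3: advance 5 -> fork_pos = 9 + 5 = 14. Reached multiple(s) of 4: 12 -> fragment 3 completed (3 total).
Step 4: advance 4 -> fork_pos = 14 + 4 = 18. Reached multiple(s) of 4: 16 -> fragment 4 completed (4 total).
Step 5: advance 3 -> fork_pos = 18 + 3 = 21. Reached multiple(s) of 4: 20 -> fragment 5 completed (5 total).
Step 6: advance 2 -> fork_pos = 21 + 2 = 23. Next multiple of 4 is 24 (not reached); still 5 fragment(s).
Check: final fork_pos = 23; the multiples of 4 that are <= 23 are 4..20 -> 23 // 4 = 5 completed fragment(s).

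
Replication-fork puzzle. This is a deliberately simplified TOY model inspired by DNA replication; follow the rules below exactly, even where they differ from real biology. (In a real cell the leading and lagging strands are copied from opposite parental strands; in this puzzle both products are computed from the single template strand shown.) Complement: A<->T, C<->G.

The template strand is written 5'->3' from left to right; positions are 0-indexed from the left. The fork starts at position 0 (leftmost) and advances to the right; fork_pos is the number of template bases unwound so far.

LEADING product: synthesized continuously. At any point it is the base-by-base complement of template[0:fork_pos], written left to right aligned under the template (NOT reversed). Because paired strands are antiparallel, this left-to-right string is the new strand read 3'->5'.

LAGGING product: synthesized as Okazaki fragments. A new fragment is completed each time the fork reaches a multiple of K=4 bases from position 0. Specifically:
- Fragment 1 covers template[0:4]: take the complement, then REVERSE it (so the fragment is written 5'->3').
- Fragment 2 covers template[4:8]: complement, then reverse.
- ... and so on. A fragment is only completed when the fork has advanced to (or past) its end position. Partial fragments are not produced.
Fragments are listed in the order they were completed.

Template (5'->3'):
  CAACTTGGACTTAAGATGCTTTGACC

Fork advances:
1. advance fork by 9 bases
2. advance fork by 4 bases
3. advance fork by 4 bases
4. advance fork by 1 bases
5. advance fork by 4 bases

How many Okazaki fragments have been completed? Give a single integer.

Step 1: advance 9 -> fork_pos = 0 + 9 = 9. Reached multiple(s) of 4: 4, 8 -> fragments 1-2 completed (2 total).
Step 2: advance 4 -> fork_pos = 9 + 4 = 13. Reached multiple(s) of 4: 12 -> fragment 3 completed (3 total).
Step 3: advance 4 -> fork_pos = 13 + 4 = 17. Reached multiple(s) of 4: 16 -> fragment 4 completed (4 total).
Step 4: advance 1 -> fork_pos = 17 + 1 = 18. Next multiple of 4 is 20 (not reached); still 4 fragment(s).
Step 5: advance 4 -> fork_pos = 18 + 4 = 22. Reached multiple(s) of 4: 20 -> fragment 5 completed (5 total).
Check: final fork_pos = 22; the multiples of 4 that are <= 22 are 4..20 -> 22 // 4 = 5 completed fragment(s).

Answer: 5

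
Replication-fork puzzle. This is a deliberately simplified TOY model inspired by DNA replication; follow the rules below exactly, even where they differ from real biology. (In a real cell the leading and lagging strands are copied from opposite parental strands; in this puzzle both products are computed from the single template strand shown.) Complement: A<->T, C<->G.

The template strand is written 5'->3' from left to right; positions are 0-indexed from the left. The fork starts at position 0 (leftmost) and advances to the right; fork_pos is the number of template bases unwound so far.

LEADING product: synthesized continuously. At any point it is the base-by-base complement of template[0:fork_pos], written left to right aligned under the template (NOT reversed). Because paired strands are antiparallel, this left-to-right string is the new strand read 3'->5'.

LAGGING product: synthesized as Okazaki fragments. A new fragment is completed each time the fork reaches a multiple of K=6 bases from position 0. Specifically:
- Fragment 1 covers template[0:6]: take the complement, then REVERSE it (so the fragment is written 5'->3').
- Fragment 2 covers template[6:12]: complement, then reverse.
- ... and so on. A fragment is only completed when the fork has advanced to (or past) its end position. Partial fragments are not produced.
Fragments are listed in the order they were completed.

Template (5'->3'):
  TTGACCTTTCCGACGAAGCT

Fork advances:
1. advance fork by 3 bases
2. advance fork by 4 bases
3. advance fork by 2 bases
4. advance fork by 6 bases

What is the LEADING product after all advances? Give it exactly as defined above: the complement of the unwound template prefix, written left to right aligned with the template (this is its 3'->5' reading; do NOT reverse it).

Answer: AACTGGAAAGGCTGC

Derivation:
Step 1: advance 3 -> fork_pos = 0 + 3 = 3.
Step 2: advance 4 -> fork_pos = 3 + 4 = 7.
Step 3: advance 2 -> fork_pos = 7 + 2 = 9.
Step 4: advance 6 -> fork_pos = 9 + 6 = 15.
Unwound prefix: template[0:15] = TTGACCTTTCCGACG
Complement it base by base (A<->T, C<->G), keeping left-to-right order:
  [0:5] TTGAC -> AACTG
  [5:10] CTTTC -> GAAAG
  [10:15] CGACG -> GCTGC
Concatenate: AACTGGAAAGGCTGC (length 15; written aligned with the template, i.e. 3'->5').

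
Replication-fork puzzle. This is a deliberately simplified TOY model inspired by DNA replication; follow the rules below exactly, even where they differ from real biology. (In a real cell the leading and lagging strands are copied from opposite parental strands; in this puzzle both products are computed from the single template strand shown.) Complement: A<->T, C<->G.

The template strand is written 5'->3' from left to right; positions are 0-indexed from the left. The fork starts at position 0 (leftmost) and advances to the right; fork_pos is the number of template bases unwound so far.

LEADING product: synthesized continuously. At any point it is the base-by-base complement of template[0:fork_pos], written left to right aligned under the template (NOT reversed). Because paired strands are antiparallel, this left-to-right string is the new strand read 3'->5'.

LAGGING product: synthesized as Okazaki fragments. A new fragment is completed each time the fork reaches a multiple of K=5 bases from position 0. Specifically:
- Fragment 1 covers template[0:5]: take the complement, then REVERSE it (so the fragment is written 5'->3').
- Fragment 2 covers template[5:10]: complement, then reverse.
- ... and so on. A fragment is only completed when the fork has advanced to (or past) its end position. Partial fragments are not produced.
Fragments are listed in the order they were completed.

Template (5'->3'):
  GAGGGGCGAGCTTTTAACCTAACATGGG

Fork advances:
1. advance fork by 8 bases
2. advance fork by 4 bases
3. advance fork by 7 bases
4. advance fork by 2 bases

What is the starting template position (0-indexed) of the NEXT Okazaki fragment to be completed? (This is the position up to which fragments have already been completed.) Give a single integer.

Step 1: advance 8 -> fork_pos = 0 + 8 = 8. Reached multiple(s) of 5: 5 -> fragment 1 completed (1 total).
Step 2: advance 4 -> fork_pos = 8 + 4 = 12. Reached multiple(s) of 5: 10 -> fragment 2 completed (2 total).
Step 3: advance 7 -> fork_pos = 12 + 7 = 19. Reached multiple(s) of 5: 15 -> fragment 3 completed (3 total).
Step 4: advance 2 -> fork_pos = 19 + 2 = 21. Reached multiple(s) of 5: 20 -> fragment 4 completed (4 total).
4 fragment(s) completed, covering template[0:20] (4 x 5 = 20). The next fragment, fragment 5, covers template[20:25], so it starts at position 20.

Answer: 20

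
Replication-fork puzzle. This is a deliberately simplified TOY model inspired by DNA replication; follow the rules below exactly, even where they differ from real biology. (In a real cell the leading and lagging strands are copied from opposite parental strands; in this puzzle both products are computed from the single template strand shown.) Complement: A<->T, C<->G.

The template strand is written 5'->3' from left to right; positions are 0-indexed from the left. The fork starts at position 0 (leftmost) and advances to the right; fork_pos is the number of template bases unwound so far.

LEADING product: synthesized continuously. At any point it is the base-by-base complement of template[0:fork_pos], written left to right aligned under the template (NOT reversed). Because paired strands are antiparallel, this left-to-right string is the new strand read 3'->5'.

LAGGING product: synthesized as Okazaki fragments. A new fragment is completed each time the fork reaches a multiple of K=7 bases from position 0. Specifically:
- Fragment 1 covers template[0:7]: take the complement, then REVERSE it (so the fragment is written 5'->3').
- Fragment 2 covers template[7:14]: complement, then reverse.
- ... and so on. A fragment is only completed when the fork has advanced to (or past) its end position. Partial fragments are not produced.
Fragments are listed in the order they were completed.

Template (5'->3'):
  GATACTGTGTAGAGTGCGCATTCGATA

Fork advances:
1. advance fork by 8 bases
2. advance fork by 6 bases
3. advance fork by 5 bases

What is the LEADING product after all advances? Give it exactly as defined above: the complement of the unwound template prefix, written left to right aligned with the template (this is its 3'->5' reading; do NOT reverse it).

Answer: CTATGACACATCTCACGCG

Derivation:
Step 1: advance 8 -> fork_pos = 0 + 8 = 8.
Step 2: advance 6 -> fork_pos = 8 + 6 = 14.
Step 3: advance 5 -> fork_pos = 14 + 5 = 19.
Unwound prefix: template[0:19] = GATACTGTGTAGAGTGCGC
Complement it base by base (A<->T, C<->G), keeping left-to-right order:
  [0:5] GATAC -> CTATG
  [5:10] TGTGT -> ACACA
  [10:15] AGAGT -> TCTCA
  [15:19] GCGC -> CGCG
Concatenate: CTATGACACATCTCACGCG (length 19; written aligned with the template, i.e. 3'->5').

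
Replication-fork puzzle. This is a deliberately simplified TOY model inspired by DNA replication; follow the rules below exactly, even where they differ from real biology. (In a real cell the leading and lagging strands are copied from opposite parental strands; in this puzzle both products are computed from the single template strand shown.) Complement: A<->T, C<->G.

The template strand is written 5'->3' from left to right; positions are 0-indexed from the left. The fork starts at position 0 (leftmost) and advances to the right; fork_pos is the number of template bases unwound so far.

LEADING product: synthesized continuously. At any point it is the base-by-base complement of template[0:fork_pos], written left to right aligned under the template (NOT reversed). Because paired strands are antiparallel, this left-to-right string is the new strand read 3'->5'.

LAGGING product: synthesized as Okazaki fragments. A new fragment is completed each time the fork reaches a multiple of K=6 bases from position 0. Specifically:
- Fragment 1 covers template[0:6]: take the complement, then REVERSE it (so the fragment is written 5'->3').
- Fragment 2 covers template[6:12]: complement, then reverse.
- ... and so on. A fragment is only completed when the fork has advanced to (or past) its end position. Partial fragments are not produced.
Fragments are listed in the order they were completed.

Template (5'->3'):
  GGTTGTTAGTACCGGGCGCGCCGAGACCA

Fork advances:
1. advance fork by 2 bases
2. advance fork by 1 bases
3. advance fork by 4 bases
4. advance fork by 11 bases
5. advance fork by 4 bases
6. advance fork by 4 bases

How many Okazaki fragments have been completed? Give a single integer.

Answer: 4

Derivation:
Step 1: advance 2 -> fork_pos = 0 + 2 = 2. Next multiple of 6 is 6 (not reached); still 0 fragment(s).
Step 2: advance 1 -> fork_pos = 2 + 1 = 3. Next multiple of 6 is 6 (not reached); still 0 fragment(s).
Step 3: advance 4 -> fork_pos = 3 + 4 = 7. Reached multiple(s) of 6: 6 -> fragment 1 completed (1 total).
Step 4: advance 11 -> fork_pos = 7 + 11 = 18. Reached multiple(s) of 6: 12, 18 -> fragments 2-3 completed (3 total).
Step 5: advance 4 -> fork_pos = 18 + 4 = 22. Next multiple of 6 is 24 (not reached); still 3 fragment(s).
Step 6: advance 4 -> fork_pos = 22 + 4 = 26. Reached multiple(s) of 6: 24 -> fragment 4 completed (4 total).
Check: final fork_pos = 26; the multiples of 6 that are <= 26 are 6..24 -> 26 // 6 = 4 completed fragment(s).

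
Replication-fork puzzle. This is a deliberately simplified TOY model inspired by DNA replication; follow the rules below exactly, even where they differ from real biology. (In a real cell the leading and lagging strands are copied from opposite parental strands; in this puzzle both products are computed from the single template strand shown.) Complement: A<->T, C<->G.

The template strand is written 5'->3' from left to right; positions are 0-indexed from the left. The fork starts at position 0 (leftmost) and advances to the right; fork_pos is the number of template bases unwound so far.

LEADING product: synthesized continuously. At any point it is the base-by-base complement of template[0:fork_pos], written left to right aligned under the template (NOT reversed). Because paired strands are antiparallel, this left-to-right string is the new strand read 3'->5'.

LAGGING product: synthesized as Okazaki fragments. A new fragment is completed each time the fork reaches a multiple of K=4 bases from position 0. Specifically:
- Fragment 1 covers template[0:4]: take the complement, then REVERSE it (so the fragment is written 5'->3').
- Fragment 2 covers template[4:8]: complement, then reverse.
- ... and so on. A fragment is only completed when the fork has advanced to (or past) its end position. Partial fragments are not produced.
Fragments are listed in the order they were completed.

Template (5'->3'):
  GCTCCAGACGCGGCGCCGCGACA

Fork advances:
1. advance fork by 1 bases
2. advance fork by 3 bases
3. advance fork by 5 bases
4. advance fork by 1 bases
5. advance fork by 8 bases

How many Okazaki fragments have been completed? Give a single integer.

Step 1: advance 1 -> fork_pos = 0 + 1 = 1. Next multiple of 4 is 4 (not reached); still 0 fragment(s).
Step 2: advance 3 -> fork_pos = 1 + 3 = 4. Reached multiple(s) of 4: 4 -> fragment 1 completed (1 total).
Step 3: advance 5 -> fork_pos = 4 + 5 = 9. Reached multiple(s) of 4: 8 -> fragment 2 completed (2 total).
Step 4: advance 1 -> fork_pos = 9 + 1 = 10. Next multiple of 4 is 12 (not reached); still 2 fragment(s).
Step 5: advance 8 -> fork_pos = 10 + 8 = 18. Reached multiple(s) of 4: 12, 16 -> fragments 3-4 completed (4 total).
Check: final fork_pos = 18; the multiples of 4 that are <= 18 are 4..16 -> 18 // 4 = 4 completed fragment(s).

Answer: 4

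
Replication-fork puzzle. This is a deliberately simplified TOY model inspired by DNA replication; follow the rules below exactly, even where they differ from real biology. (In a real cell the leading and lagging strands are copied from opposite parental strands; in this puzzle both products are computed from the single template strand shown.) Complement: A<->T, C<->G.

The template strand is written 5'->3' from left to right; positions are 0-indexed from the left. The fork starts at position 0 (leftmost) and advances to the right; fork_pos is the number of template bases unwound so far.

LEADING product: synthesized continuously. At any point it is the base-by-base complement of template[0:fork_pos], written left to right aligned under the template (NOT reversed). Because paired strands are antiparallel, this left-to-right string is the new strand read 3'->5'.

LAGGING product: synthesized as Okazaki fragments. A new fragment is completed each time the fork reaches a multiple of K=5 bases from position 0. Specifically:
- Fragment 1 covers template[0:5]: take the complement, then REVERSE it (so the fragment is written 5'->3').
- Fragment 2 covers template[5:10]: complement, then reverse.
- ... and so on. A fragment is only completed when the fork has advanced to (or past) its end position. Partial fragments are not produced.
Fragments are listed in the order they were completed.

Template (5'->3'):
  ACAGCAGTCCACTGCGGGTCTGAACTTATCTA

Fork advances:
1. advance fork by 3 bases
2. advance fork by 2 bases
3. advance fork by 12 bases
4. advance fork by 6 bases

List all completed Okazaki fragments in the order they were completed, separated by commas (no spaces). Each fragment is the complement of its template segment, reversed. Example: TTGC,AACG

Step 1: advance 3 -> fork_pos = 0 + 3 = 3. Next multiple of 5 is 5 (not reached); still 0 fragment(s).
Step 2: advance 2 -> fork_pos = 3 + 2 = 5. Reached multiple(s) of 5: 5 -> fragment 1 completed (1 total).
Step 3: advance 12 -> fork_pos = 5 + 12 = 17. Reached multiple(s) of 5: 10, 15 -> fragments 2-3 completed (3 total).
Step 4: advance 6 -> fork_pos = 17 + 6 = 23. Reached multiple(s) of 5: 20 -> fragment 4 completed (4 total).
Final fork_pos = 23, so 4 fragment(s) are complete. Build each: template segment -> complement -> reverse.
Fragment 1: template[0:5] = ACAGC -> complement TGTCG -> reversed GCTGT
Fragment 2: template[5:10] = AGTCC -> complement TCAGG -> reversed GGACT
Fragment 3: template[10:15] = ACTGC -> complement TGACG -> reversed GCAGT
Fragment 4: template[15:20] = GGGTC -> complement CCCAG -> reversed GACCC

Answer: GCTGT,GGACT,GCAGT,GACCC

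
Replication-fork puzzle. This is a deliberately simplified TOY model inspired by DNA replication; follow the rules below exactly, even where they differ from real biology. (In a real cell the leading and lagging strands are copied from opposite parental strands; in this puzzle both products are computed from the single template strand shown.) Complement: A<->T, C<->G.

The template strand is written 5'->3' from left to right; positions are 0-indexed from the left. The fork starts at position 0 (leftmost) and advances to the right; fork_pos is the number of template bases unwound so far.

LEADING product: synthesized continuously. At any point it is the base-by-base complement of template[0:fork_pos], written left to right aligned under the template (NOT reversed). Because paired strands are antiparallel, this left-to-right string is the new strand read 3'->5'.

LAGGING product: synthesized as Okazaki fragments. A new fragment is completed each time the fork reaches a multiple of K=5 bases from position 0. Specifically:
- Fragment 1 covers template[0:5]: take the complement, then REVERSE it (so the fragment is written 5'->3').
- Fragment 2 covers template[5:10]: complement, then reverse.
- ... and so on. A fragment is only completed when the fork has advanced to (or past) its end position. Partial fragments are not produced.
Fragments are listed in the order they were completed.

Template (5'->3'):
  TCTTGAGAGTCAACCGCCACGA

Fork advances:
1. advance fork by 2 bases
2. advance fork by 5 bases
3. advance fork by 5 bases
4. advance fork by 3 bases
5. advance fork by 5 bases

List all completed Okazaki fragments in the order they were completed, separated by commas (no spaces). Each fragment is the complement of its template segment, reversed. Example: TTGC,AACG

Answer: CAAGA,ACTCT,GGTTG,GTGGC

Derivation:
Step 1: advance 2 -> fork_pos = 0 + 2 = 2. Next multiple of 5 is 5 (not reached); still 0 fragment(s).
Step 2: advance 5 -> fork_pos = 2 + 5 = 7. Reached multiple(s) of 5: 5 -> fragment 1 completed (1 total).
Step 3: advance 5 -> fork_pos = 7 + 5 = 12. Reached multiple(s) of 5: 10 -> fragment 2 completed (2 total).
Step 4: advance 3 -> fork_pos = 12 + 3 = 15. Reached multiple(s) of 5: 15 -> fragment 3 completed (3 total).
Step 5: advance 5 -> fork_pos = 15 + 5 = 20. Reached multiple(s) of 5: 20 -> fragment 4 completed (4 total).
Final fork_pos = 20, so 4 fragment(s) are complete. Build each: template segment -> complement -> reverse.
Fragment 1: template[0:5] = TCTTG -> complement AGAAC -> reversed CAAGA
Fragment 2: template[5:10] = AGAGT -> complement TCTCA -> reversed ACTCT
Fragment 3: template[10:15] = CAACC -> complement GTTGG -> reversed GGTTG
Fragment 4: template[15:20] = GCCAC -> complement CGGTG -> reversed GTGGC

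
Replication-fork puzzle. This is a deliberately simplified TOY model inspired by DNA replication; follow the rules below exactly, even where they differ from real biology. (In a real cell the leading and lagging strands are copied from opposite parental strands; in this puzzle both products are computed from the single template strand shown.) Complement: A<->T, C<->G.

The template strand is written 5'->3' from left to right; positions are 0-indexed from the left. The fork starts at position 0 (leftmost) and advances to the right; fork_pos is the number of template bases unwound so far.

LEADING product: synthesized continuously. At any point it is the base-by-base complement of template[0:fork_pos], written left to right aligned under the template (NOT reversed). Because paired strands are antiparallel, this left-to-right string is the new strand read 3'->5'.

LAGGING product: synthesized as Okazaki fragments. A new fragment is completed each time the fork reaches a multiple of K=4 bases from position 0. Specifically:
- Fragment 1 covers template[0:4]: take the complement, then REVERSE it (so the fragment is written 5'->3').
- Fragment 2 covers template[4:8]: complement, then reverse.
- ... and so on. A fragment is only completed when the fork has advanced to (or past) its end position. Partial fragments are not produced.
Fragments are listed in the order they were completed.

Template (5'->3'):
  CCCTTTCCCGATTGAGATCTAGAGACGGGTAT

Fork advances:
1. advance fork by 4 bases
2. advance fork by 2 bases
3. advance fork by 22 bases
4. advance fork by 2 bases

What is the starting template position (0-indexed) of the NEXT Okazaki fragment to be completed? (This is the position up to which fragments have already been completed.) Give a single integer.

Answer: 28

Derivation:
Step 1: advance 4 -> fork_pos = 0 + 4 = 4. Reached multiple(s) of 4: 4 -> fragment 1 completed (1 total).
Step 2: advance 2 -> fork_pos = 4 + 2 = 6. Next multiple of 4 is 8 (not reached); still 1 fragment(s).
Step 3: advance 22 -> fork_pos = 6 + 22 = 28. Reached multiple(s) of 4: 8, 12, 16, 20, 24, 28 -> fragments 2-7 completed (7 total).
Step 4: advance 2 -> fork_pos = 28 + 2 = 30. Next multiple of 4 is 32 (not reached); still 7 fragment(s).
7 fragment(s) completed, covering template[0:28] (7 x 4 = 28). The next fragment, fragment 8, covers template[28:32], so it starts at position 28.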